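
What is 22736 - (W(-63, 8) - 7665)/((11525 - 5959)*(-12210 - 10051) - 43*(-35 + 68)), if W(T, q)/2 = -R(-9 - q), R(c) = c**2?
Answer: 2817130104477/123906145 ≈ 22736.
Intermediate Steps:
W(T, q) = -2*(-9 - q)**2 (W(T, q) = 2*(-(-9 - q)**2) = -2*(-9 - q)**2)
22736 - (W(-63, 8) - 7665)/((11525 - 5959)*(-12210 - 10051) - 43*(-35 + 68)) = 22736 - (-2*(9 + 8)**2 - 7665)/((11525 - 5959)*(-12210 - 10051) - 43*(-35 + 68)) = 22736 - (-2*17**2 - 7665)/(5566*(-22261) - 43*33) = 22736 - (-2*289 - 7665)/(-123904726 - 1419) = 22736 - (-578 - 7665)/(-123906145) = 22736 - (-8243)*(-1)/123906145 = 22736 - 1*8243/123906145 = 22736 - 8243/123906145 = 2817130104477/123906145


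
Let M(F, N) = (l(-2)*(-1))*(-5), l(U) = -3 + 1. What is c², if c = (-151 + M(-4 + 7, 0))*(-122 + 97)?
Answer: 16200625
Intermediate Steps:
l(U) = -2
M(F, N) = -10 (M(F, N) = -2*(-1)*(-5) = 2*(-5) = -10)
c = 4025 (c = (-151 - 10)*(-122 + 97) = -161*(-25) = 4025)
c² = 4025² = 16200625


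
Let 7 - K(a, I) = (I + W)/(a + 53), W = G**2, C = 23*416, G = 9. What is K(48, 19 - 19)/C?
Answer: 313/483184 ≈ 0.00064779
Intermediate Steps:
C = 9568
W = 81 (W = 9**2 = 81)
K(a, I) = 7 - (81 + I)/(53 + a) (K(a, I) = 7 - (I + 81)/(a + 53) = 7 - (81 + I)/(53 + a))
K(48, 19 - 19)/C = ((290 - (19 - 19) + 7*48)/(53 + 48))/9568 = ((290 - 1*0 + 336)/101)*(1/9568) = ((290 + 0 + 336)/101)*(1/9568) = ((1/101)*626)*(1/9568) = (626/101)*(1/9568) = 313/483184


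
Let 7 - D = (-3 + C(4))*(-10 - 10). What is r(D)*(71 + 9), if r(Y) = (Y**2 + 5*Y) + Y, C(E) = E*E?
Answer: 5831280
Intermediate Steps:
C(E) = E**2
D = 267 (D = 7 - (-3 + 4**2)*(-10 - 10) = 7 - (-3 + 16)*(-20) = 7 - 13*(-20) = 7 - 1*(-260) = 7 + 260 = 267)
r(Y) = Y**2 + 6*Y
r(D)*(71 + 9) = (267*(6 + 267))*(71 + 9) = (267*273)*80 = 72891*80 = 5831280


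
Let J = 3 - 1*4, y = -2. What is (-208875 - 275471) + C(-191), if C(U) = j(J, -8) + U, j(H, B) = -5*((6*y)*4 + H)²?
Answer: -496542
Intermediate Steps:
J = -1 (J = 3 - 4 = -1)
j(H, B) = -5*(-48 + H)² (j(H, B) = -5*((6*(-2))*4 + H)² = -5*(-12*4 + H)² = -5*(-48 + H)²)
C(U) = -12005 + U (C(U) = -5*(-48 - 1)² + U = -5*(-49)² + U = -5*2401 + U = -12005 + U)
(-208875 - 275471) + C(-191) = (-208875 - 275471) + (-12005 - 191) = -484346 - 12196 = -496542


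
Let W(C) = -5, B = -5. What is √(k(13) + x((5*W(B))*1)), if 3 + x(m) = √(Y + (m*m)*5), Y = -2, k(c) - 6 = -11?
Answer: √(-8 + 3*√347) ≈ 6.9198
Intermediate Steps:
k(c) = -5 (k(c) = 6 - 11 = -5)
x(m) = -3 + √(-2 + 5*m²) (x(m) = -3 + √(-2 + (m*m)*5) = -3 + √(-2 + m²*5) = -3 + √(-2 + 5*m²))
√(k(13) + x((5*W(B))*1)) = √(-5 + (-3 + √(-2 + 5*((5*(-5))*1)²))) = √(-5 + (-3 + √(-2 + 5*(-25*1)²))) = √(-5 + (-3 + √(-2 + 5*(-25)²))) = √(-5 + (-3 + √(-2 + 5*625))) = √(-5 + (-3 + √(-2 + 3125))) = √(-5 + (-3 + √3123)) = √(-5 + (-3 + 3*√347)) = √(-8 + 3*√347)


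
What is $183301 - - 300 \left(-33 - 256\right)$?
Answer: $96601$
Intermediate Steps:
$183301 - - 300 \left(-33 - 256\right) = 183301 - \left(-300\right) \left(-289\right) = 183301 - 86700 = 96601$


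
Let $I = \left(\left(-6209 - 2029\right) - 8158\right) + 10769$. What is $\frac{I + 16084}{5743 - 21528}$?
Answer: $- \frac{10457}{15785} \approx -0.66246$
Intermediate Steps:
$I = -5627$ ($I = \left(-8238 - 8158\right) + 10769 = -16396 + 10769 = -5627$)
$\frac{I + 16084}{5743 - 21528} = \frac{-5627 + 16084}{5743 - 21528} = \frac{10457}{-15785} = 10457 \left(- \frac{1}{15785}\right) = - \frac{10457}{15785}$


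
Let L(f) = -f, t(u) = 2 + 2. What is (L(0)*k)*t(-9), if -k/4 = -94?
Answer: 0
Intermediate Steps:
k = 376 (k = -4*(-94) = 376)
t(u) = 4
(L(0)*k)*t(-9) = (-1*0*376)*4 = (0*376)*4 = 0*4 = 0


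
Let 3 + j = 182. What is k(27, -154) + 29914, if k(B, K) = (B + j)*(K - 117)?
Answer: -25912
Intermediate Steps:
j = 179 (j = -3 + 182 = 179)
k(B, K) = (-117 + K)*(179 + B) (k(B, K) = (B + 179)*(K - 117) = (179 + B)*(-117 + K) = (-117 + K)*(179 + B))
k(27, -154) + 29914 = (-20943 - 117*27 + 179*(-154) + 27*(-154)) + 29914 = (-20943 - 3159 - 27566 - 4158) + 29914 = -55826 + 29914 = -25912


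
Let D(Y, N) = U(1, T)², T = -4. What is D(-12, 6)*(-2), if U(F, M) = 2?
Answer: -8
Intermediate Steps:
D(Y, N) = 4 (D(Y, N) = 2² = 4)
D(-12, 6)*(-2) = 4*(-2) = -8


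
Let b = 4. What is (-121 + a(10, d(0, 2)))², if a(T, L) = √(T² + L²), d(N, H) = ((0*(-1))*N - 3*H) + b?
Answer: 14745 - 484*√26 ≈ 12277.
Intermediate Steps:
d(N, H) = 4 - 3*H (d(N, H) = ((0*(-1))*N - 3*H) + 4 = (0*N - 3*H) + 4 = (0 - 3*H) + 4 = -3*H + 4 = 4 - 3*H)
a(T, L) = √(L² + T²)
(-121 + a(10, d(0, 2)))² = (-121 + √((4 - 3*2)² + 10²))² = (-121 + √((4 - 6)² + 100))² = (-121 + √((-2)² + 100))² = (-121 + √(4 + 100))² = (-121 + √104)² = (-121 + 2*√26)²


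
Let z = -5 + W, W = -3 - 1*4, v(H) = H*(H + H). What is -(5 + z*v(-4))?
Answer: 379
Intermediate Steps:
v(H) = 2*H**2 (v(H) = H*(2*H) = 2*H**2)
W = -7 (W = -3 - 4 = -7)
z = -12 (z = -5 - 7 = -12)
-(5 + z*v(-4)) = -(5 - 24*(-4)**2) = -(5 - 24*16) = -(5 - 12*32) = -(5 - 384) = -1*(-379) = 379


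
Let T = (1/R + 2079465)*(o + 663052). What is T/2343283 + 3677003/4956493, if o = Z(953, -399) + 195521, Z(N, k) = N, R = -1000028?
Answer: 4429632708024870191688907/5807395495780511266 ≈ 7.6276e+5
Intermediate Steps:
o = 196474 (o = 953 + 195521 = 196474)
T = 893702139753840497/500014 (T = (1/(-1000028) + 2079465)*(196474 + 663052) = (-1/1000028 + 2079465)*859526 = (2079523225019/1000028)*859526 = 893702139753840497/500014 ≈ 1.7874e+12)
T/2343283 + 3677003/4956493 = (893702139753840497/500014)/2343283 + 3677003/4956493 = (893702139753840497/500014)*(1/2343283) + 3677003*(1/4956493) = 893702139753840497/1171674305962 + 3677003/4956493 = 4429632708024870191688907/5807395495780511266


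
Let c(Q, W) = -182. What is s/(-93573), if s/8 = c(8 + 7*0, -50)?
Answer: 1456/93573 ≈ 0.015560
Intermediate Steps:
s = -1456 (s = 8*(-182) = -1456)
s/(-93573) = -1456/(-93573) = -1456*(-1/93573) = 1456/93573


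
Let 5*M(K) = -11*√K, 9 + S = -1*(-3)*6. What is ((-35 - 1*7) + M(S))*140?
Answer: -6804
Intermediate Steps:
S = 9 (S = -9 - 1*(-3)*6 = -9 + 3*6 = -9 + 18 = 9)
M(K) = -11*√K/5 (M(K) = (-11*√K)/5 = -11*√K/5)
((-35 - 1*7) + M(S))*140 = ((-35 - 1*7) - 11*√9/5)*140 = ((-35 - 7) - 11/5*3)*140 = (-42 - 33/5)*140 = -243/5*140 = -6804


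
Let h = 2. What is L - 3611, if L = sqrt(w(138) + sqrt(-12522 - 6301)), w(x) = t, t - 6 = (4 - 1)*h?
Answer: -3611 + sqrt(12 + I*sqrt(18823)) ≈ -3602.3 + 7.9285*I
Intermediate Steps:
t = 12 (t = 6 + (4 - 1)*2 = 6 + 3*2 = 6 + 6 = 12)
w(x) = 12
L = sqrt(12 + I*sqrt(18823)) (L = sqrt(12 + sqrt(-12522 - 6301)) = sqrt(12 + sqrt(-18823)) = sqrt(12 + I*sqrt(18823)) ≈ 8.6522 + 7.9285*I)
L - 3611 = sqrt(12 + I*sqrt(18823)) - 3611 = -3611 + sqrt(12 + I*sqrt(18823))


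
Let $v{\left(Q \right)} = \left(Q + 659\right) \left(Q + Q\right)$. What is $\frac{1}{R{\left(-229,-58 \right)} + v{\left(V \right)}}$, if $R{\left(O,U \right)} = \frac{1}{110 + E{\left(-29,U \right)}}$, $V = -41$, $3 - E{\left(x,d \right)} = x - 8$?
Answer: $- \frac{150}{7601399} \approx -1.9733 \cdot 10^{-5}$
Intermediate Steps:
$E{\left(x,d \right)} = 11 - x$ ($E{\left(x,d \right)} = 3 - \left(x - 8\right) = 3 - \left(-8 + x\right) = 11 - x$)
$v{\left(Q \right)} = 2 Q \left(659 + Q\right)$ ($v{\left(Q \right)} = \left(659 + Q\right) 2 Q = 2 Q \left(659 + Q\right)$)
$R{\left(O,U \right)} = \frac{1}{150}$ ($R{\left(O,U \right)} = \frac{1}{110 + \left(11 - -29\right)} = \frac{1}{110 + \left(11 + 29\right)} = \frac{1}{110 + 40} = \frac{1}{150}$)
$\frac{1}{R{\left(-229,-58 \right)} + v{\left(V \right)}} = \frac{1}{\frac{1}{150} + 2 \left(-41\right) \left(659 - 41\right)} = \frac{1}{\frac{1}{150} + 2 \left(-41\right) 618} = \frac{1}{\frac{1}{150} - 50676} = \frac{1}{- \frac{7601399}{150}} = - \frac{150}{7601399}$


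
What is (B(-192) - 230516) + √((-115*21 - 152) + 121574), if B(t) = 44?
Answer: -230472 + 3*√13223 ≈ -2.3013e+5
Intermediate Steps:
(B(-192) - 230516) + √((-115*21 - 152) + 121574) = (44 - 230516) + √((-115*21 - 152) + 121574) = -230472 + √((-2415 - 152) + 121574) = -230472 + √(-2567 + 121574) = -230472 + √119007 = -230472 + 3*√13223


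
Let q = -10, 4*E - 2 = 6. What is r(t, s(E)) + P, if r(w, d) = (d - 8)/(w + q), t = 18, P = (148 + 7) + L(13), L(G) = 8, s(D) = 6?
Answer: 651/4 ≈ 162.75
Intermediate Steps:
E = 2 (E = 1/2 + (1/4)*6 = 1/2 + 3/2 = 2)
P = 163 (P = (148 + 7) + 8 = 155 + 8 = 163)
r(w, d) = (-8 + d)/(-10 + w) (r(w, d) = (d - 8)/(w - 10) = (-8 + d)/(-10 + w))
r(t, s(E)) + P = (-8 + 6)/(-10 + 18) + 163 = -2/8 + 163 = (1/8)*(-2) + 163 = -1/4 + 163 = 651/4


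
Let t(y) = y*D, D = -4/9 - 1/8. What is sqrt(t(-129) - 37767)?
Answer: I*sqrt(5427870)/12 ≈ 194.15*I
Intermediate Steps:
D = -41/72 (D = -4*1/9 - 1*1/8 = -4/9 - 1/8 = -41/72 ≈ -0.56944)
t(y) = -41*y/72 (t(y) = y*(-41/72) = -41*y/72)
sqrt(t(-129) - 37767) = sqrt(-41/72*(-129) - 37767) = sqrt(1763/24 - 37767) = sqrt(-904645/24) = I*sqrt(5427870)/12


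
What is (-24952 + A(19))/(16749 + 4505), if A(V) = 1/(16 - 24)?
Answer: -199617/170032 ≈ -1.1740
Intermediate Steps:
A(V) = -⅛ (A(V) = 1/(-8) = -⅛)
(-24952 + A(19))/(16749 + 4505) = (-24952 - ⅛)/(16749 + 4505) = -199617/8/21254 = -199617/8*1/21254 = -199617/170032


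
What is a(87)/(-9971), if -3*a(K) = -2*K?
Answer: -58/9971 ≈ -0.0058169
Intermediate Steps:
a(K) = 2*K/3 (a(K) = -(-2)*K/3 = 2*K/3)
a(87)/(-9971) = ((⅔)*87)/(-9971) = 58*(-1/9971) = -58/9971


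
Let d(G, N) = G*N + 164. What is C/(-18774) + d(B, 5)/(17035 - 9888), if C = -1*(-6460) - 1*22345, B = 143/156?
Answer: 11113817/12778836 ≈ 0.86971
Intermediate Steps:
B = 11/12 (B = 143*(1/156) = 11/12 ≈ 0.91667)
C = -15885 (C = 6460 - 22345 = -15885)
d(G, N) = 164 + G*N
C/(-18774) + d(B, 5)/(17035 - 9888) = -15885/(-18774) + (164 + (11/12)*5)/(17035 - 9888) = -15885*(-1/18774) + (164 + 55/12)/7147 = 1765/2086 + (2023/12)*(1/7147) = 1765/2086 + 289/12252 = 11113817/12778836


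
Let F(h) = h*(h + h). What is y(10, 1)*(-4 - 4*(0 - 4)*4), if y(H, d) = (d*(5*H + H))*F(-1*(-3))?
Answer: 64800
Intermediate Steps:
F(h) = 2*h² (F(h) = h*(2*h) = 2*h²)
y(H, d) = 108*H*d (y(H, d) = (d*(5*H + H))*(2*(-1*(-3))²) = (d*(6*H))*(2*3²) = (6*H*d)*(2*9) = (6*H*d)*18 = 108*H*d)
y(10, 1)*(-4 - 4*(0 - 4)*4) = (108*10*1)*(-4 - 4*(0 - 4)*4) = 1080*(-4 - 4*(-4)*4) = 1080*(-4 + 16*4) = 1080*(-4 + 64) = 1080*60 = 64800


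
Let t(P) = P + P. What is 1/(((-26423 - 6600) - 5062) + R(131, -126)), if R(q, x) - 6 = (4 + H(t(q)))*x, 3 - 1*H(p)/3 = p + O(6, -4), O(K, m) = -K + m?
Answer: 1/55539 ≈ 1.8005e-5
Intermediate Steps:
O(K, m) = m - K
t(P) = 2*P
H(p) = 39 - 3*p (H(p) = 9 - 3*(p + (-4 - 1*6)) = 9 - 3*(p + (-4 - 6)) = 9 - 3*(p - 10) = 9 - 3*(-10 + p) = 9 + (30 - 3*p) = 39 - 3*p)
R(q, x) = 6 + x*(43 - 6*q) (R(q, x) = 6 + (4 + (39 - 6*q))*x = 6 + (43 - 6*q)*x = 6 + x*(43 - 6*q))
1/(((-26423 - 6600) - 5062) + R(131, -126)) = 1/(((-26423 - 6600) - 5062) + (6 + 43*(-126) - 6*131*(-126))) = 1/((-33023 - 5062) + (6 - 5418 + 99036)) = 1/(-38085 + 93624) = 1/55539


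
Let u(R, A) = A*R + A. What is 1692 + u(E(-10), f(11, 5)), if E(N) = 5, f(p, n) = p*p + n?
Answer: 2448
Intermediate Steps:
f(p, n) = n + p² (f(p, n) = p² + n = n + p²)
u(R, A) = A + A*R
1692 + u(E(-10), f(11, 5)) = 1692 + (5 + 11²)*(1 + 5) = 1692 + (5 + 121)*6 = 1692 + 126*6 = 1692 + 756 = 2448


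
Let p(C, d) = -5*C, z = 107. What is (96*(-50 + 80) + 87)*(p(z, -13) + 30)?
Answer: -1498335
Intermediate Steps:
(96*(-50 + 80) + 87)*(p(z, -13) + 30) = (96*(-50 + 80) + 87)*(-5*107 + 30) = (96*30 + 87)*(-535 + 30) = (2880 + 87)*(-505) = 2967*(-505) = -1498335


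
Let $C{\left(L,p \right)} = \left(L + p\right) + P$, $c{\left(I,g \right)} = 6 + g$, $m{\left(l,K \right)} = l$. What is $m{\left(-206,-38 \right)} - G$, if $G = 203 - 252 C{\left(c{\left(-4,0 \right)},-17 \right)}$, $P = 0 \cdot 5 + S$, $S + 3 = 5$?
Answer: $-2677$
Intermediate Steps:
$S = 2$ ($S = -3 + 5 = 2$)
$P = 2$ ($P = 0 \cdot 5 + 2 = 0 + 2 = 2$)
$C{\left(L,p \right)} = 2 + L + p$ ($C{\left(L,p \right)} = \left(L + p\right) + 2 = 2 + L + p$)
$G = 2471$ ($G = 203 - 252 \left(2 + \left(6 + 0\right) - 17\right) = 203 - 252 \left(2 + 6 - 17\right) = 203 - -2268 = 203 + 2268 = 2471$)
$m{\left(-206,-38 \right)} - G = -206 - 2471 = -2677$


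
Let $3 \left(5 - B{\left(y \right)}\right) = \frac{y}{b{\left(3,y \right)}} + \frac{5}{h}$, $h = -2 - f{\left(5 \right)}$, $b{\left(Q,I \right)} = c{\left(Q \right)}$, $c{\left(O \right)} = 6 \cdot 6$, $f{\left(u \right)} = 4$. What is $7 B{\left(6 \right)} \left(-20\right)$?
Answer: $- \frac{6580}{9} \approx -731.11$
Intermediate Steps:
$c{\left(O \right)} = 36$
$b{\left(Q,I \right)} = 36$
$h = -6$ ($h = -2 - 4 = -6$)
$B{\left(y \right)} = \frac{95}{18} - \frac{y}{108}$ ($B{\left(y \right)} = 5 - \frac{\frac{y}{36} + \frac{5}{-6}}{3} = 5 - \frac{y \frac{1}{36} + 5 \left(- \frac{1}{6}\right)}{3} = 5 - \frac{\frac{y}{36} - \frac{5}{6}}{3} = 5 - \frac{- \frac{5}{6} + \frac{y}{36}}{3} = 5 - \left(- \frac{5}{18} + \frac{y}{108}\right) = \frac{95}{18} - \frac{y}{108}$)
$7 B{\left(6 \right)} \left(-20\right) = 7 \left(\frac{95}{18} - \frac{1}{18}\right) \left(-20\right) = 7 \cdot \frac{47}{9} \left(-20\right) = \frac{329}{9} \left(-20\right) = - \frac{6580}{9}$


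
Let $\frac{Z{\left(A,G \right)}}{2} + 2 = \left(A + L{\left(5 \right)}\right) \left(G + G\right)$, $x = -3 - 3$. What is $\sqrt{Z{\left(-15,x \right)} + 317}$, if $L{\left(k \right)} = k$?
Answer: $\sqrt{553} \approx 23.516$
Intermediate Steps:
$x = -6$
$Z{\left(A,G \right)} = -4 + 4 G \left(5 + A\right)$ ($Z{\left(A,G \right)} = -4 + 2 \left(A + 5\right) \left(G + G\right) = -4 + 2 \left(5 + A\right) 2 G = -4 + 2 \cdot 2 G \left(5 + A\right) = -4 + 4 G \left(5 + A\right)$)
$\sqrt{Z{\left(-15,x \right)} + 317} = \sqrt{\left(-4 + 20 \left(-6\right) + 4 \left(-15\right) \left(-6\right)\right) + 317} = \sqrt{\left(-4 - 120 + 360\right) + 317} = \sqrt{236 + 317} = \sqrt{553}$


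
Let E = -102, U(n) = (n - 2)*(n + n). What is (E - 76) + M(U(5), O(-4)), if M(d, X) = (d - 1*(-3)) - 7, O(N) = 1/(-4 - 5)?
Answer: -152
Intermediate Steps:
U(n) = 2*n*(-2 + n) (U(n) = (-2 + n)*(2*n) = 2*n*(-2 + n))
O(N) = -1/9 (O(N) = 1/(-9) = -1/9)
M(d, X) = -4 + d (M(d, X) = (d + 3) - 7 = (3 + d) - 7 = -4 + d)
(E - 76) + M(U(5), O(-4)) = (-102 - 76) + (-4 + 2*5*(-2 + 5)) = -178 + (-4 + 2*5*3) = -178 + (-4 + 30) = -178 + 26 = -152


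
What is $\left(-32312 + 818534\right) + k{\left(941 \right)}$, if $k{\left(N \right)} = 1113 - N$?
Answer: $786394$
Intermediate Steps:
$\left(-32312 + 818534\right) + k{\left(941 \right)} = \left(-32312 + 818534\right) + \left(1113 - 941\right) = 786222 + \left(1113 - 941\right) = 786222 + 172 = 786394$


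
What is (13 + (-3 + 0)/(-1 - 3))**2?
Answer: 3025/16 ≈ 189.06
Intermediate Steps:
(13 + (-3 + 0)/(-1 - 3))**2 = (13 - 3/(-4))**2 = (13 - 3*(-1/4))**2 = (13 + 3/4)**2 = (55/4)**2 = 3025/16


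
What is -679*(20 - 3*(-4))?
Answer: -21728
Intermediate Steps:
-679*(20 - 3*(-4)) = -679*(20 + 12) = -679*32 = -21728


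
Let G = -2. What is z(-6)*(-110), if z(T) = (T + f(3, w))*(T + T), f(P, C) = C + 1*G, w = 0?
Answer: -10560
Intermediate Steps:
f(P, C) = -2 + C (f(P, C) = C + 1*(-2) = C - 2 = -2 + C)
z(T) = 2*T*(-2 + T) (z(T) = (T + (-2 + 0))*(T + T) = (T - 2)*(2*T) = (-2 + T)*(2*T) = 2*T*(-2 + T))
z(-6)*(-110) = (2*(-6)*(-2 - 6))*(-110) = (2*(-6)*(-8))*(-110) = 96*(-110) = -10560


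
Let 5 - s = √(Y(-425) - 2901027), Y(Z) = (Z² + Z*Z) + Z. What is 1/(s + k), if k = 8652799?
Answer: 1442134/12478503267103 + I*√2540202/74871019602618 ≈ 1.1557e-7 + 2.1287e-11*I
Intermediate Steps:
Y(Z) = Z + 2*Z² (Y(Z) = (Z² + Z²) + Z = 2*Z² + Z = Z + 2*Z²)
s = 5 - I*√2540202 (s = 5 - √(-425*(1 + 2*(-425)) - 2901027) = 5 - √(-425*(1 - 850) - 2901027) = 5 - √(-425*(-849) - 2901027) = 5 - √(360825 - 2901027) = 5 - √(-2540202) = 5 - I*√2540202 ≈ 5.0 - 1593.8*I)
1/(s + k) = 1/((5 - I*√2540202) + 8652799) = 1/(8652804 - I*√2540202)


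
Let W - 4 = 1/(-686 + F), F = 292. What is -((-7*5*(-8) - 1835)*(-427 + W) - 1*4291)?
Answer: -257470311/394 ≈ -6.5348e+5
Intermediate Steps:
W = 1575/394 (W = 4 + 1/(-686 + 292) = 4 + 1/(-394) = 4 - 1/394 = 1575/394 ≈ 3.9975)
-((-7*5*(-8) - 1835)*(-427 + W) - 1*4291) = -((-7*5*(-8) - 1835)*(-427 + 1575/394) - 1*4291) = -((-35*(-8) - 1835)*(-166663/394) - 4291) = -((280 - 1835)*(-166663/394) - 4291) = -(-1555*(-166663/394) - 4291) = -(259160965/394 - 4291) = -1*257470311/394 = -257470311/394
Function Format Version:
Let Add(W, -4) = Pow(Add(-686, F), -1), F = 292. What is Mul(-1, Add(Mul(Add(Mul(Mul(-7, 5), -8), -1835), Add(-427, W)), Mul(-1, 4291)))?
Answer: Rational(-257470311, 394) ≈ -6.5348e+5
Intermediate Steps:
W = Rational(1575, 394) (W = Add(4, Pow(Add(-686, 292), -1)) = Add(4, Pow(-394, -1)) = Add(4, Rational(-1, 394)) = Rational(1575, 394) ≈ 3.9975)
Mul(-1, Add(Mul(Add(Mul(Mul(-7, 5), -8), -1835), Add(-427, W)), Mul(-1, 4291))) = Mul(-1, Add(Mul(Add(Mul(Mul(-7, 5), -8), -1835), Add(-427, Rational(1575, 394))), Mul(-1, 4291))) = Mul(-1, Add(Mul(Add(Mul(-35, -8), -1835), Rational(-166663, 394)), -4291)) = Mul(-1, Add(Mul(Add(280, -1835), Rational(-166663, 394)), -4291)) = Mul(-1, Add(Mul(-1555, Rational(-166663, 394)), -4291)) = Mul(-1, Add(Rational(259160965, 394), -4291)) = Mul(-1, Rational(257470311, 394)) = Rational(-257470311, 394)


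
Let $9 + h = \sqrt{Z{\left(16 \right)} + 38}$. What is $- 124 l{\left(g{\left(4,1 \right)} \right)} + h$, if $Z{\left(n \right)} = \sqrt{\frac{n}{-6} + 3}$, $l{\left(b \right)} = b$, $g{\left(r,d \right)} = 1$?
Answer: $-133 + \frac{\sqrt{342 + 3 \sqrt{3}}}{3} \approx -126.79$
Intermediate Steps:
$Z{\left(n \right)} = \sqrt{3 - \frac{n}{6}}$ ($Z{\left(n \right)} = \sqrt{n \left(- \frac{1}{6}\right) + 3} = \sqrt{- \frac{n}{6} + 3} = \sqrt{3 - \frac{n}{6}}$)
$h = -9 + \sqrt{38 + \frac{\sqrt{3}}{3}}$ ($h = -9 + \sqrt{\frac{\sqrt{108 - 96}}{6} + 38} = -9 + \sqrt{\frac{\sqrt{12}}{6} + 38} = -9 + \sqrt{\frac{2 \sqrt{3}}{6} + 38} = -9 + \sqrt{\frac{\sqrt{3}}{3} + 38} = -9 + \sqrt{38 + \frac{\sqrt{3}}{3}} \approx -2.7889$)
$- 124 l{\left(g{\left(4,1 \right)} \right)} + h = \left(-124\right) 1 - \left(9 - \frac{\sqrt{342 + 3 \sqrt{3}}}{3}\right) = -124 - \left(9 - \frac{\sqrt{342 + 3 \sqrt{3}}}{3}\right) = -133 + \frac{\sqrt{342 + 3 \sqrt{3}}}{3}$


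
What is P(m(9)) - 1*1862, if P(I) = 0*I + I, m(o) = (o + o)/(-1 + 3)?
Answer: -1853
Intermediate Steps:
m(o) = o (m(o) = (2*o)/2 = (2*o)*(½) = o)
P(I) = I (P(I) = 0 + I = I)
P(m(9)) - 1*1862 = 9 - 1*1862 = 9 - 1862 = -1853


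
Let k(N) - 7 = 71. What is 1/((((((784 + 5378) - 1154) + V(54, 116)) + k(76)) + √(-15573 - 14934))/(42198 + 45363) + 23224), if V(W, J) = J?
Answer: 59352402702942/1378403726500050821 - 29187*I*√30507/1378403726500050821 ≈ 4.3059e-5 - 3.6984e-12*I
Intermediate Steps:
k(N) = 78 (k(N) = 7 + 71 = 78)
1/((((((784 + 5378) - 1154) + V(54, 116)) + k(76)) + √(-15573 - 14934))/(42198 + 45363) + 23224) = 1/((((((784 + 5378) - 1154) + 116) + 78) + √(-15573 - 14934))/(42198 + 45363) + 23224) = 1/(((((6162 - 1154) + 116) + 78) + √(-30507))/87561 + 23224) = 1/((((5008 + 116) + 78) + I*√30507)*(1/87561) + 23224) = 1/(((5124 + 78) + I*√30507)*(1/87561) + 23224) = 1/((5202 + I*√30507)*(1/87561) + 23224) = 1/((578/9729 + I*√30507/87561) + 23224) = 1/(225946874/9729 + I*√30507/87561)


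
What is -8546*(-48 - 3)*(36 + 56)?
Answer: 40097832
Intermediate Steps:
-8546*(-48 - 3)*(36 + 56) = -(-435846)*92 = -8546*(-4692) = 40097832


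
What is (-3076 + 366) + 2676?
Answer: -34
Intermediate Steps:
(-3076 + 366) + 2676 = -2710 + 2676 = -34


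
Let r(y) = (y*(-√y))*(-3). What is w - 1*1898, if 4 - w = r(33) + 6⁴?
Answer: -3190 - 99*√33 ≈ -3758.7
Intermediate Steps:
r(y) = 3*y^(3/2) (r(y) = -y^(3/2)*(-3) = 3*y^(3/2))
w = -1292 - 99*√33 (w = 4 - (3*33^(3/2) + 6⁴) = 4 - (3*(33*√33) + 1296) = 4 - (99*√33 + 1296) = 4 - (1296 + 99*√33) = 4 + (-1296 - 99*√33) = -1292 - 99*√33 ≈ -1860.7)
w - 1*1898 = (-1292 - 99*√33) - 1*1898 = (-1292 - 99*√33) - 1898 = -3190 - 99*√33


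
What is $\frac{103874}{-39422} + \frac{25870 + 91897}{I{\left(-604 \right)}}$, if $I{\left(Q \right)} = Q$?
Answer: $- \frac{2352675285}{11905444} \approx -197.61$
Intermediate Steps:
$\frac{103874}{-39422} + \frac{25870 + 91897}{I{\left(-604 \right)}} = \frac{103874}{-39422} + \frac{25870 + 91897}{-604} = 103874 \left(- \frac{1}{39422}\right) + 117767 \left(- \frac{1}{604}\right) = - \frac{51937}{19711} - \frac{117767}{604} = - \frac{2352675285}{11905444}$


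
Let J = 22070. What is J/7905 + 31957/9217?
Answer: 91207855/14572077 ≈ 6.2591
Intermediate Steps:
J/7905 + 31957/9217 = 22070/7905 + 31957/9217 = 22070*(1/7905) + 31957*(1/9217) = 4414/1581 + 31957/9217 = 91207855/14572077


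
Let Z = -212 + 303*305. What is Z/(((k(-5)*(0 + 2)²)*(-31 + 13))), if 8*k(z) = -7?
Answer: 92203/63 ≈ 1463.5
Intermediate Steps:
k(z) = -7/8 (k(z) = (⅛)*(-7) = -7/8)
Z = 92203 (Z = -212 + 92415 = 92203)
Z/(((k(-5)*(0 + 2)²)*(-31 + 13))) = 92203/(((-7*(0 + 2)²/8)*(-31 + 13))) = 92203/((-7/8*2²*(-18))) = 92203/((-7/8*4*(-18))) = 92203/((-7/2*(-18))) = 92203/63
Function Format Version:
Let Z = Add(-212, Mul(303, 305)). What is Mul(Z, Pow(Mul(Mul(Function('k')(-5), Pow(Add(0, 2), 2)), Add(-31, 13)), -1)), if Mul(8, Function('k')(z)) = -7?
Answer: Rational(92203, 63) ≈ 1463.5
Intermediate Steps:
Function('k')(z) = Rational(-7, 8) (Function('k')(z) = Mul(Rational(1, 8), -7) = Rational(-7, 8))
Z = 92203 (Z = Add(-212, 92415) = 92203)
Mul(Z, Pow(Mul(Mul(Function('k')(-5), Pow(Add(0, 2), 2)), Add(-31, 13)), -1)) = Mul(92203, Pow(Mul(Mul(Rational(-7, 8), Pow(Add(0, 2), 2)), Add(-31, 13)), -1)) = Mul(92203, Pow(Mul(Mul(Rational(-7, 8), Pow(2, 2)), -18), -1)) = Mul(92203, Pow(Mul(Mul(Rational(-7, 8), 4), -18), -1)) = Mul(92203, Pow(Mul(Rational(-7, 2), -18), -1)) = Mul(92203, Pow(63, -1)) = Mul(92203, Rational(1, 63)) = Rational(92203, 63)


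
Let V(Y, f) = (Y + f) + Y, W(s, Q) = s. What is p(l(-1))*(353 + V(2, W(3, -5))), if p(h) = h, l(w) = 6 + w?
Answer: 1800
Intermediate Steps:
V(Y, f) = f + 2*Y
p(l(-1))*(353 + V(2, W(3, -5))) = (6 - 1)*(353 + (3 + 2*2)) = 5*(353 + (3 + 4)) = 5*(353 + 7) = 5*360 = 1800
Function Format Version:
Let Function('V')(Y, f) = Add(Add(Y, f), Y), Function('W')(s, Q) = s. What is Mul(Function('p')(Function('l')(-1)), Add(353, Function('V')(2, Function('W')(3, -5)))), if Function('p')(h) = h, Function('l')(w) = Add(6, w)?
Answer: 1800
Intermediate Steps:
Function('V')(Y, f) = Add(f, Mul(2, Y))
Mul(Function('p')(Function('l')(-1)), Add(353, Function('V')(2, Function('W')(3, -5)))) = Mul(Add(6, -1), Add(353, Add(3, Mul(2, 2)))) = Mul(5, Add(353, Add(3, 4))) = Mul(5, Add(353, 7)) = Mul(5, 360) = 1800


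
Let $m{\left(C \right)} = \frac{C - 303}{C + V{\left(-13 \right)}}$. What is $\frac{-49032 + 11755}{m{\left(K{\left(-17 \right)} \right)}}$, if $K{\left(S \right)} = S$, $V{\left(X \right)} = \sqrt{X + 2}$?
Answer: $- \frac{633709}{320} + \frac{37277 i \sqrt{11}}{320} \approx -1980.3 + 386.36 i$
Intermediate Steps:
$V{\left(X \right)} = \sqrt{2 + X}$
$m{\left(C \right)} = \frac{-303 + C}{C + i \sqrt{11}}$ ($m{\left(C \right)} = \frac{C - 303}{C + \sqrt{2 - 13}} = \frac{-303 + C}{C + \sqrt{-11}} = \frac{-303 + C}{C + i \sqrt{11}}$)
$\frac{-49032 + 11755}{m{\left(K{\left(-17 \right)} \right)}} = \frac{-49032 + 11755}{\frac{1}{-17 + i \sqrt{11}} \left(-303 - 17\right)} = - \frac{37277}{\frac{1}{-17 + i \sqrt{11}} \left(-320\right)} = - \frac{37277}{\left(-320\right) \frac{1}{-17 + i \sqrt{11}}} = - 37277 \left(\frac{17}{320} - \frac{i \sqrt{11}}{320}\right) = - \frac{633709}{320} + \frac{37277 i \sqrt{11}}{320}$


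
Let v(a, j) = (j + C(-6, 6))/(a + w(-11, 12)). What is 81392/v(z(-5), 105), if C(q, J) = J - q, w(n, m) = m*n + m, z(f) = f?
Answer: -10174000/117 ≈ -86957.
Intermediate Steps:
w(n, m) = m + m*n
v(a, j) = (12 + j)/(-120 + a) (v(a, j) = (j + (6 - 1*(-6)))/(a + 12*(1 - 11)) = (j + (6 + 6))/(a + 12*(-10)) = (j + 12)/(a - 120) = (12 + j)/(-120 + a))
81392/v(z(-5), 105) = 81392/(((12 + 105)/(-120 - 5))) = 81392/((117/(-125))) = 81392/((-1/125*117)) = 81392/(-117/125) = 81392*(-125/117) = -10174000/117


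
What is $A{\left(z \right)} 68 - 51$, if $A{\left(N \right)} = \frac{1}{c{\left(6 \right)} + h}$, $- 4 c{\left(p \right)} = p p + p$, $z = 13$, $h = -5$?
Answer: $- \frac{1717}{31} \approx -55.387$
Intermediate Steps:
$c{\left(p \right)} = - \frac{p}{4} - \frac{p^{2}}{4}$ ($c{\left(p \right)} = - \frac{p p + p}{4} = - \frac{p^{2} + p}{4} = - \frac{p + p^{2}}{4} = - \frac{p}{4} - \frac{p^{2}}{4}$)
$A{\left(N \right)} = - \frac{2}{31}$ ($A{\left(N \right)} = \frac{1}{\left(- \frac{1}{4}\right) 6 \left(1 + 6\right) - 5} = \frac{1}{\left(- \frac{1}{4}\right) 6 \cdot 7 - 5} = \frac{1}{- \frac{21}{2} - 5} = \frac{1}{- \frac{31}{2}} = - \frac{2}{31}$)
$A{\left(z \right)} 68 - 51 = \left(- \frac{2}{31}\right) 68 - 51 = - \frac{136}{31} - 51 = - \frac{1717}{31}$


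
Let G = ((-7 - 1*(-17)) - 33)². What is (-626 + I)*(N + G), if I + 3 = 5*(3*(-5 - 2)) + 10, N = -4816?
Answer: 3103788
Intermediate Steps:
G = 529 (G = ((-7 + 17) - 33)² = (10 - 33)² = (-23)² = 529)
I = -98 (I = -3 + (5*(3*(-5 - 2)) + 10) = -3 + (5*(3*(-7)) + 10) = -3 + (5*(-21) + 10) = -3 + (-105 + 10) = -3 - 95 = -98)
(-626 + I)*(N + G) = (-626 - 98)*(-4816 + 529) = -724*(-4287) = 3103788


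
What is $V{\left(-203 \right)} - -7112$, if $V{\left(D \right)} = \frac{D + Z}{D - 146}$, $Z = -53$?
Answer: $\frac{2482344}{349} \approx 7112.7$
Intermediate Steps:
$V{\left(D \right)} = \frac{-53 + D}{-146 + D}$ ($V{\left(D \right)} = \frac{D - 53}{D - 146} = \frac{-53 + D}{-146 + D}$)
$V{\left(-203 \right)} - -7112 = \frac{-53 - 203}{-146 - 203} - -7112 = \frac{1}{-349} \left(-256\right) + 7112 = \left(- \frac{1}{349}\right) \left(-256\right) + 7112 = \frac{256}{349} + 7112 = \frac{2482344}{349}$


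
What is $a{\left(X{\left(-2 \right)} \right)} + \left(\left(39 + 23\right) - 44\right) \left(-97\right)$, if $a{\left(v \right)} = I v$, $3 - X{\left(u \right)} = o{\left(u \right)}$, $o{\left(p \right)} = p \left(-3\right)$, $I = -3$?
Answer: $-1737$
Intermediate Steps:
$o{\left(p \right)} = - 3 p$
$X{\left(u \right)} = 3 + 3 u$ ($X{\left(u \right)} = 3 - - 3 u = 3 + 3 u$)
$a{\left(v \right)} = - 3 v$
$a{\left(X{\left(-2 \right)} \right)} + \left(\left(39 + 23\right) - 44\right) \left(-97\right) = - 3 \left(3 + 3 \left(-2\right)\right) + \left(\left(39 + 23\right) - 44\right) \left(-97\right) = - 3 \left(3 - 6\right) + \left(62 - 44\right) \left(-97\right) = \left(-3\right) \left(-3\right) + 18 \left(-97\right) = 9 - 1746 = -1737$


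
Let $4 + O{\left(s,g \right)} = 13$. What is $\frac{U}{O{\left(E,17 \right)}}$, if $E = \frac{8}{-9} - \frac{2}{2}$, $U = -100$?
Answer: $- \frac{100}{9} \approx -11.111$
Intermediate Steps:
$E = - \frac{17}{9}$ ($E = 8 \left(- \frac{1}{9}\right) - 1 = - \frac{8}{9} - 1 = - \frac{17}{9} \approx -1.8889$)
$O{\left(s,g \right)} = 9$ ($O{\left(s,g \right)} = -4 + 13 = 9$)
$\frac{U}{O{\left(E,17 \right)}} = - \frac{100}{9}$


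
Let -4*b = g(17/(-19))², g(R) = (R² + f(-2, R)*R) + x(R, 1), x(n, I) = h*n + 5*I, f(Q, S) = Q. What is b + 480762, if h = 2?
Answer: 62652288393/130321 ≈ 4.8075e+5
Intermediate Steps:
x(n, I) = 2*n + 5*I
g(R) = 5 + R² (g(R) = (R² - 2*R) + (2*R + 5*1) = (R² - 2*R) + (2*R + 5) = (R² - 2*R) + (5 + 2*R) = 5 + R²)
b = -1096209/130321 (b = -(5 + (17/(-19))²)²/4 = -(5 + (17*(-1/19))²)²/4 = -(5 + (-17/19)²)²/4 = -(5 + 289/361)²/4 = -(2094/361)²/4 = -¼*4384836/130321 = -1096209/130321 ≈ -8.4116)
b + 480762 = -1096209/130321 + 480762 = 62652288393/130321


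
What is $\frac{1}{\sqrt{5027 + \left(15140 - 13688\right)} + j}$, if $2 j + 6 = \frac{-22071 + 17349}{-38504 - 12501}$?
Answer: $\frac{7684107270}{16832486824259} + \frac{2601510025 \sqrt{6479}}{16832486824259} \approx 0.012897$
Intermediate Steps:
$j = - \frac{150654}{51005}$ ($j = -3 + \frac{\left(-22071 + 17349\right) \frac{1}{-38504 - 12501}}{2} = -3 + \frac{\left(-4722\right) \frac{1}{-51005}}{2} = -3 + \frac{\left(-4722\right) \left(- \frac{1}{51005}\right)}{2} = -3 + \frac{1}{2} \cdot \frac{4722}{51005} = -3 + \frac{2361}{51005} = - \frac{150654}{51005} \approx -2.9537$)
$\frac{1}{\sqrt{5027 + \left(15140 - 13688\right)} + j} = \frac{1}{\sqrt{5027 + \left(15140 - 13688\right)} - \frac{150654}{51005}} = \frac{1}{\sqrt{5027 + 1452} - \frac{150654}{51005}} = \frac{1}{\sqrt{6479} - \frac{150654}{51005}} = \frac{1}{- \frac{150654}{51005} + \sqrt{6479}}$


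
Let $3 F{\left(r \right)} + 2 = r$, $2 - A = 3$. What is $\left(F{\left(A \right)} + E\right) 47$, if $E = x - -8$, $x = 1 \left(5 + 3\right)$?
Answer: $705$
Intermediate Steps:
$A = -1$ ($A = 2 - 3 = -1$)
$F{\left(r \right)} = - \frac{2}{3} + \frac{r}{3}$
$x = 8$ ($x = 1 \cdot 8 = 8$)
$E = 16$ ($E = 8 - -8 = 8 + 8 = 16$)
$\left(F{\left(A \right)} + E\right) 47 = \left(\left(- \frac{2}{3} + \frac{1}{3} \left(-1\right)\right) + 16\right) 47 = \left(\left(- \frac{2}{3} - \frac{1}{3}\right) + 16\right) 47 = \left(-1 + 16\right) 47 = 15 \cdot 47 = 705$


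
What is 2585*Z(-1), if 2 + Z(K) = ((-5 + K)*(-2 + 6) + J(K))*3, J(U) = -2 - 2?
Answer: -222310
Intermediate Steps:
J(U) = -4
Z(K) = -74 + 12*K (Z(K) = -2 + ((-5 + K)*(-2 + 6) - 4)*3 = -2 + ((-5 + K)*4 - 4)*3 = -2 + ((-20 + 4*K) - 4)*3 = -2 + (-24 + 4*K)*3 = -2 + (-72 + 12*K) = -74 + 12*K)
2585*Z(-1) = 2585*(-74 + 12*(-1)) = 2585*(-74 - 12) = 2585*(-86) = -222310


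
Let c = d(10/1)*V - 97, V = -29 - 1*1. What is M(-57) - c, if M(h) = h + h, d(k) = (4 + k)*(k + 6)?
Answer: 6703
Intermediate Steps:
d(k) = (4 + k)*(6 + k)
V = -30 (V = -29 - 1 = -30)
M(h) = 2*h
c = -6817 (c = (24 + (10/1)² + 10*(10/1))*(-30) - 97 = (24 + (10*1)² + 10*(10*1))*(-30) - 97 = (24 + 10² + 10*10)*(-30) - 97 = (24 + 100 + 100)*(-30) - 97 = 224*(-30) - 97 = -6720 - 97 = -6817)
M(-57) - c = 2*(-57) - 1*(-6817) = -114 + 6817 = 6703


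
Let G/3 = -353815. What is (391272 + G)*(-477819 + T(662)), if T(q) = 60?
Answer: 320181182307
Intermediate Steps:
G = -1061445 (G = 3*(-353815) = -1061445)
(391272 + G)*(-477819 + T(662)) = (391272 - 1061445)*(-477819 + 60) = -670173*(-477759) = 320181182307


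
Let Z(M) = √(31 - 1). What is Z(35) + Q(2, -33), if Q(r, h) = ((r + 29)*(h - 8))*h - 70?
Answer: 41873 + √30 ≈ 41879.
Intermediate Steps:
Z(M) = √30
Q(r, h) = -70 + h*(-8 + h)*(29 + r) (Q(r, h) = ((29 + r)*(-8 + h))*h - 70 = ((-8 + h)*(29 + r))*h - 70 = h*(-8 + h)*(29 + r) - 70 = -70 + h*(-8 + h)*(29 + r))
Z(35) + Q(2, -33) = √30 + (-70 - 232*(-33) + 29*(-33)² + 2*(-33)² - 8*(-33)*2) = √30 + (-70 + 7656 + 29*1089 + 2*1089 + 528) = √30 + (-70 + 7656 + 31581 + 2178 + 528) = √30 + 41873 = 41873 + √30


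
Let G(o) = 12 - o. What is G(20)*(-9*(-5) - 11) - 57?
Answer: -329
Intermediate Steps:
G(20)*(-9*(-5) - 11) - 57 = (12 - 1*20)*(-9*(-5) - 11) - 57 = (12 - 20)*(45 - 11) - 57 = -8*34 - 57 = -272 - 57 = -329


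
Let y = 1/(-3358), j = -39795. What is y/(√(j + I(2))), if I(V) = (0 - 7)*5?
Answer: I*√39830/133749140 ≈ 1.4922e-6*I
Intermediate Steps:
I(V) = -35 (I(V) = -7*5 = -35)
y = -1/3358 ≈ -0.00029780
y/(√(j + I(2))) = -1/(3358*√(-39795 - 35)) = -(-I*√39830/39830)/3358 = -(-1)*I*√39830/133749140 = I*√39830/133749140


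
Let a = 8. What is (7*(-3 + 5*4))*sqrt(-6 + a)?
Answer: 119*sqrt(2) ≈ 168.29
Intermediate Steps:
(7*(-3 + 5*4))*sqrt(-6 + a) = (7*(-3 + 5*4))*sqrt(-6 + 8) = (7*(-3 + 20))*sqrt(2) = (7*17)*sqrt(2) = 119*sqrt(2)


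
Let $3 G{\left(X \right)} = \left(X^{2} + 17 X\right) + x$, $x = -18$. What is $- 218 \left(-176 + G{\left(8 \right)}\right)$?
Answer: $\frac{75428}{3} \approx 25143.0$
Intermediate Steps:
$G{\left(X \right)} = -6 + \frac{X^{2}}{3} + \frac{17 X}{3}$ ($G{\left(X \right)} = \frac{\left(X^{2} + 17 X\right) - 18}{3} = \frac{-18 + X^{2} + 17 X}{3} = -6 + \frac{X^{2}}{3} + \frac{17 X}{3}$)
$- 218 \left(-176 + G{\left(8 \right)}\right) = - 218 \left(-176 + \left(-6 + \frac{8^{2}}{3} + \frac{17}{3} \cdot 8\right)\right) = - 218 \left(-176 + \left(-6 + \frac{1}{3} \cdot 64 + \frac{136}{3}\right)\right) = - 218 \left(-176 + \left(-6 + \frac{64}{3} + \frac{136}{3}\right)\right) = - 218 \left(-176 + \frac{182}{3}\right) = \left(-218\right) \left(- \frac{346}{3}\right) = \frac{75428}{3}$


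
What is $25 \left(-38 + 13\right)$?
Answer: $-625$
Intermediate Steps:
$25 \left(-38 + 13\right) = 25 \left(-25\right) = -625$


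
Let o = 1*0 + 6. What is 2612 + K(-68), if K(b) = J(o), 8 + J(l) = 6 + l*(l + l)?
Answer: 2682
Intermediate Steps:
o = 6 (o = 0 + 6 = 6)
J(l) = -2 + 2*l**2 (J(l) = -8 + (6 + l*(l + l)) = -8 + (6 + l*(2*l)) = -8 + (6 + 2*l**2) = -2 + 2*l**2)
K(b) = 70 (K(b) = -2 + 2*6**2 = -2 + 2*36 = -2 + 72 = 70)
2612 + K(-68) = 2612 + 70 = 2682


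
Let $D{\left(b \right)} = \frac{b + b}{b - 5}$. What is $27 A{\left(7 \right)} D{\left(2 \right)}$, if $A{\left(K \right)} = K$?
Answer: $-252$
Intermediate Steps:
$D{\left(b \right)} = \frac{2 b}{-5 + b}$
$27 A{\left(7 \right)} D{\left(2 \right)} = 27 \cdot 7 \cdot 2 \cdot 2 \frac{1}{-5 + 2} = 189 \cdot 2 \cdot 2 \frac{1}{-3} = 189 \cdot 2 \cdot 2 \left(- \frac{1}{3}\right) = 189 \left(- \frac{4}{3}\right) = -252$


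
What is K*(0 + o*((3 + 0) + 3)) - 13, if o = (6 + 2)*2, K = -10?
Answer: -973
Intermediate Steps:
o = 16 (o = 8*2 = 16)
K*(0 + o*((3 + 0) + 3)) - 13 = -10*(0 + 16*((3 + 0) + 3)) - 13 = -10*(0 + 16*(3 + 3)) - 13 = -10*(0 + 16*6) - 13 = -10*(0 + 96) - 13 = -10*96 - 13 = -960 - 13 = -973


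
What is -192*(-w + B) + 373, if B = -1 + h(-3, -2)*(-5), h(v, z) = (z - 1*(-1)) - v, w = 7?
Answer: 3829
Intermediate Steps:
h(v, z) = 1 + z - v (h(v, z) = (z + 1) - v = (1 + z) - v = 1 + z - v)
B = -11 (B = -1 + (1 - 2 - 1*(-3))*(-5) = -1 + (1 - 2 + 3)*(-5) = -1 + 2*(-5) = -1 - 10 = -11)
-192*(-w + B) + 373 = -192*(-1*7 - 11) + 373 = -192*(-7 - 11) + 373 = -192*(-18) + 373 = 3456 + 373 = 3829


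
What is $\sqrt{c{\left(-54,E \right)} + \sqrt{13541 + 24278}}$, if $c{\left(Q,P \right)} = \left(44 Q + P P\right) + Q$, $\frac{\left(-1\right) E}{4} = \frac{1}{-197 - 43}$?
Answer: $\frac{\sqrt{-8747999 + 3600 \sqrt{37819}}}{60} \approx 47.281 i$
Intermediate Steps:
$E = \frac{1}{60}$ ($E = - \frac{4}{-197 - 43} = - \frac{4}{-240} = \left(-4\right) \left(- \frac{1}{240}\right) = \frac{1}{60} \approx 0.016667$)
$c{\left(Q,P \right)} = P^{2} + 45 Q$ ($c{\left(Q,P \right)} = \left(44 Q + P^{2}\right) + Q = \left(P^{2} + 44 Q\right) + Q = P^{2} + 45 Q$)
$\sqrt{c{\left(-54,E \right)} + \sqrt{13541 + 24278}} = \sqrt{\left(\left(\frac{1}{60}\right)^{2} + 45 \left(-54\right)\right) + \sqrt{13541 + 24278}} = \sqrt{\left(\frac{1}{3600} - 2430\right) + \sqrt{37819}} = \sqrt{- \frac{8747999}{3600} + \sqrt{37819}}$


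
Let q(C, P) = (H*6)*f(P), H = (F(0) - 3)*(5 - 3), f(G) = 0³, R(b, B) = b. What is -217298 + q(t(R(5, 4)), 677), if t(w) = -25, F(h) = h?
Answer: -217298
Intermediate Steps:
f(G) = 0
H = -6 (H = (0 - 3)*(5 - 3) = -3*2 = -6)
q(C, P) = 0 (q(C, P) = -6*6*0 = -36*0 = 0)
-217298 + q(t(R(5, 4)), 677) = -217298 + 0 = -217298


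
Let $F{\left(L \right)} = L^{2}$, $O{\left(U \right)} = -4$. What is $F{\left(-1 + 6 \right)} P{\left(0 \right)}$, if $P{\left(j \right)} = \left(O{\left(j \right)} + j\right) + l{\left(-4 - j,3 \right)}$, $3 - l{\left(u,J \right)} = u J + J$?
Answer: $200$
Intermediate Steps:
$l{\left(u,J \right)} = 3 - J - J u$ ($l{\left(u,J \right)} = 3 - \left(u J + J\right) = 3 - \left(J u + J\right) = 3 - \left(J + J u\right) = 3 - J - J u$)
$P{\left(j \right)} = 8 + 4 j$ ($P{\left(j \right)} = \left(-4 + j\right) - 3 \left(-4 - j\right) = \left(-4 + j\right) + \left(3 - 3 + \left(12 + 3 j\right)\right) = \left(-4 + j\right) + \left(12 + 3 j\right) = 8 + 4 j$)
$F{\left(-1 + 6 \right)} P{\left(0 \right)} = \left(-1 + 6\right)^{2} \left(8 + 4 \cdot 0\right) = 5^{2} \left(8 + 0\right) = 25 \cdot 8 = 200$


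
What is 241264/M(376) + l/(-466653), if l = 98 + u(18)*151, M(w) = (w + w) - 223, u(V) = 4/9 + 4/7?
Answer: 7092945493394/15552144531 ≈ 456.08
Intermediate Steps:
u(V) = 64/63 (u(V) = 4*(⅑) + 4*(⅐) = 4/9 + 4/7 = 64/63)
M(w) = -223 + 2*w (M(w) = 2*w - 223 = -223 + 2*w)
l = 15838/63 (l = 98 + (64/63)*151 = 98 + 9664/63 = 15838/63 ≈ 251.40)
241264/M(376) + l/(-466653) = 241264/(-223 + 2*376) + (15838/63)/(-466653) = 241264/(-223 + 752) + (15838/63)*(-1/466653) = 241264/529 - 15838/29399139 = 7092945493394/15552144531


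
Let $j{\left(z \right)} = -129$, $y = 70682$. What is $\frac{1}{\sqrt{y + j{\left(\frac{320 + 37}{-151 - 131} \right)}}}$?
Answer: $\frac{\sqrt{70553}}{70553} \approx 0.0037648$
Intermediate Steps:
$\frac{1}{\sqrt{y + j{\left(\frac{320 + 37}{-151 - 131} \right)}}} = \frac{1}{\sqrt{70682 - 129}} = \frac{1}{\sqrt{70553}} = \frac{\sqrt{70553}}{70553}$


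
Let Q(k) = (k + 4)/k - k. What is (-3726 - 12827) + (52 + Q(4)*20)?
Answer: -16541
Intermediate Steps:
Q(k) = -k + (4 + k)/k (Q(k) = (4 + k)/k - k = -k + (4 + k)/k)
(-3726 - 12827) + (52 + Q(4)*20) = (-3726 - 12827) + (52 + (1 - 1*4 + 4/4)*20) = -16553 + (52 + (1 - 4 + 4*(¼))*20) = -16553 + (52 + (1 - 4 + 1)*20) = -16553 + (52 - 2*20) = -16553 + (52 - 40) = -16553 + 12 = -16541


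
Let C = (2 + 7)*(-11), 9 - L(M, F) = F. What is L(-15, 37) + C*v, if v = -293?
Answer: 28979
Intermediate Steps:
L(M, F) = 9 - F
C = -99 (C = 9*(-11) = -99)
L(-15, 37) + C*v = (9 - 1*37) - 99*(-293) = (9 - 37) + 29007 = -28 + 29007 = 28979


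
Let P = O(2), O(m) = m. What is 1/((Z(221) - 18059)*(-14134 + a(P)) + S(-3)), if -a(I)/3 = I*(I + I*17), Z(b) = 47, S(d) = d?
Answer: 1/258472197 ≈ 3.8689e-9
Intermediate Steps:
P = 2
a(I) = -54*I² (a(I) = -3*I*(I + I*17) = -3*I*(I + 17*I) = -3*I*18*I = -54*I²)
1/((Z(221) - 18059)*(-14134 + a(P)) + S(-3)) = 1/((47 - 18059)*(-14134 - 54*2²) - 3) = 1/(-18012*(-14134 - 54*4) - 3) = 1/(-18012*(-14134 - 216) - 3) = 1/(-18012*(-14350) - 3) = 1/(258472200 - 3) = 1/258472197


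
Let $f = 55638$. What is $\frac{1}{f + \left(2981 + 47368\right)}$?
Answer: $\frac{1}{105987} \approx 9.4351 \cdot 10^{-6}$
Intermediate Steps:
$\frac{1}{f + \left(2981 + 47368\right)} = \frac{1}{55638 + \left(2981 + 47368\right)} = \frac{1}{55638 + 50349} = \frac{1}{105987}$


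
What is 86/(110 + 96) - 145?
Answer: -14892/103 ≈ -144.58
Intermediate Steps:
86/(110 + 96) - 145 = 86/206 - 145 = 86*(1/206) - 145 = 43/103 - 145 = -14892/103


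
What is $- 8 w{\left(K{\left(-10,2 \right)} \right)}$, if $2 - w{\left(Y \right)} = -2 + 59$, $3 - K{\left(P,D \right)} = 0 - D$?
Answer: $440$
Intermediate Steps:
$K{\left(P,D \right)} = 3 + D$ ($K{\left(P,D \right)} = 3 - \left(0 - D\right) = 3 - - D = 3 + D$)
$w{\left(Y \right)} = -55$ ($w{\left(Y \right)} = 2 - \left(-2 + 59\right) = 2 - 57 = -55$)
$- 8 w{\left(K{\left(-10,2 \right)} \right)} = \left(-8\right) \left(-55\right) = 440$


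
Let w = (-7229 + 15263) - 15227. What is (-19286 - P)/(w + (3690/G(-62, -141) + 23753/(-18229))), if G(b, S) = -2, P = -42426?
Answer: -84363812/32955491 ≈ -2.5599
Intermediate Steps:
w = -7193 (w = 8034 - 15227 = -7193)
(-19286 - P)/(w + (3690/G(-62, -141) + 23753/(-18229))) = (-19286 - 1*(-42426))/(-7193 + (3690/(-2) + 23753/(-18229))) = (-19286 + 42426)/(-7193 + (3690*(-½) + 23753*(-1/18229))) = 23140/(-7193 + (-1845 - 23753/18229)) = 23140/(-7193 - 33656258/18229) = 23140/(-164777455/18229) = 23140*(-18229/164777455) = -84363812/32955491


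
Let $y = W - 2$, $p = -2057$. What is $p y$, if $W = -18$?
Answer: $41140$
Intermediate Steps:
$y = -20$ ($y = -18 - 2 = -20$)
$p y = \left(-2057\right) \left(-20\right) = 41140$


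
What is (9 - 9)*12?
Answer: 0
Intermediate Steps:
(9 - 9)*12 = 0*12 = 0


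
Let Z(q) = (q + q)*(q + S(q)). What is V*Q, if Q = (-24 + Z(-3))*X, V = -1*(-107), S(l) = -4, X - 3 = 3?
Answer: 11556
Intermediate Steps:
X = 6 (X = 3 + 3 = 6)
Z(q) = 2*q*(-4 + q) (Z(q) = (q + q)*(q - 4) = (2*q)*(-4 + q) = 2*q*(-4 + q))
V = 107
Q = 108 (Q = (-24 + 2*(-3)*(-4 - 3))*6 = (-24 + 2*(-3)*(-7))*6 = (-24 + 42)*6 = 18*6 = 108)
V*Q = 107*108 = 11556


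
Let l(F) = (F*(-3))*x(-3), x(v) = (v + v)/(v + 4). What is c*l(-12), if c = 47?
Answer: -10152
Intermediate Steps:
x(v) = 2*v/(4 + v) (x(v) = (2*v)/(4 + v) = 2*v/(4 + v))
l(F) = 18*F (l(F) = (F*(-3))*(2*(-3)/(4 - 3)) = (-3*F)*(2*(-3)/1) = (-3*F)*(2*(-3)*1) = -3*F*(-6) = 18*F)
c*l(-12) = 47*(18*(-12)) = 47*(-216) = -10152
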